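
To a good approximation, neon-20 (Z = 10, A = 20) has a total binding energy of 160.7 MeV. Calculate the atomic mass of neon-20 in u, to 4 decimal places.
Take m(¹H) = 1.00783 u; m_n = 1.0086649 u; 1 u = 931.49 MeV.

Mass defect = 160.7 MeV / (931.49 MeV/u) = 0.172519 u
Constituent mass = 10(1.00783) + 10(1.0086649) = 20.1649490 u
Atomic mass = 20.1649490 − 0.172519 = 19.9924300 u ≈ 19.9924 u (to 4 decimal places)

19.9924 u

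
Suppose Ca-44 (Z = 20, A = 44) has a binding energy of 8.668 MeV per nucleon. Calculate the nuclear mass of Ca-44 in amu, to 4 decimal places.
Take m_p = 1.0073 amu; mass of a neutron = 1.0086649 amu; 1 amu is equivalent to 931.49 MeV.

43.9445 amu

Total binding energy = 44 × 8.668 = 381.392 MeV
Mass defect = 381.392 MeV / (931.49 MeV/amu) = 0.409443 amu
Constituent mass = 20(1.0073) + 24(1.0086649) = 44.3539576 amu
Nuclear mass = 44.3539576 − 0.409443 = 43.9445146 amu ≈ 43.9445 amu (to 4 decimal places)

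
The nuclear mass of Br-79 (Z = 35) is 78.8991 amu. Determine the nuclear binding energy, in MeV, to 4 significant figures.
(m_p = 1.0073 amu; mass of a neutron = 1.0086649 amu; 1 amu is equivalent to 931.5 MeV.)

687.1 MeV

Mass of separated nucleons = 35(1.0073) + 44(1.0086649) = 35.2555 + 44.3812556 = 79.6367556 amu
The mass defect is 79.6367556 − 78.8991 = 0.7376556 amu.
Converting to energy: 0.7376556 amu × 931.5 MeV/amu = 687.126 MeV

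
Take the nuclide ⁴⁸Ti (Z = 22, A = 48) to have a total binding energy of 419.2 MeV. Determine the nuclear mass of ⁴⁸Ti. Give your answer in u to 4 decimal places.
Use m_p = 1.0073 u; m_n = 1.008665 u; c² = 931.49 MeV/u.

47.9359 u

Mass defect = 419.2 MeV / (931.49 MeV/u) = 0.450032 u
Constituent mass = 22(1.0073) + 26(1.008665) = 48.385890 u
Nuclear mass = 48.385890 − 0.450032 = 47.935858 u ≈ 47.9359 u (to 4 decimal places)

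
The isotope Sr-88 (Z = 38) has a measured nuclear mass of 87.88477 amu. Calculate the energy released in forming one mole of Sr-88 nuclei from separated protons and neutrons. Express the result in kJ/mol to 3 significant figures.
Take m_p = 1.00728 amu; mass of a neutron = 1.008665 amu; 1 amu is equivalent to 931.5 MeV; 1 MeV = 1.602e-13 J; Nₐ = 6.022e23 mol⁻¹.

The nucleus contains 38 protons and 88 − 38 = 50 neutrons.
Σm = 38·m_p + 50·m_n = 38.27664 + 50.433250 = 88.709890 amu
Δm = 88.709890 − 87.88477 = 0.825120 amu
Converting to energy: 0.825120 amu × 931.5 MeV/amu = 768.599 MeV
Per nucleus in joules: 768.599 MeV × 1.602e-13 J/MeV = 1.2313e-10 J
Per mole: 1.2313e-10 J × 6.022e23 mol⁻¹ = 7.4149e+13 J/mol

7.41e+10 kJ/mol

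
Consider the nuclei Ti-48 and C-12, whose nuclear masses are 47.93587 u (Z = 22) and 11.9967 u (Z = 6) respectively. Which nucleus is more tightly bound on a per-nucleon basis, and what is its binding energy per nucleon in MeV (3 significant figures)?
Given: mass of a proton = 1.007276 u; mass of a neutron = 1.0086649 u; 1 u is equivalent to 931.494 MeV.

Ti-48: Σm = 22(1.007276) + 26(1.0086649) = 48.3853594 u; Δm = 0.4494894 u; E_B = 418.70 MeV; E_B/A = 8.723 MeV
C-12: Σm = 6(1.007276) + 6(1.0086649) = 12.0956454 u; Δm = 0.0989454 u; E_B = 92.167 MeV; E_B/A = 7.681 MeV
Ti-48 has the higher binding energy per nucleon, so it is the more tightly bound nucleus.

Ti-48; 8.72 MeV/nucleon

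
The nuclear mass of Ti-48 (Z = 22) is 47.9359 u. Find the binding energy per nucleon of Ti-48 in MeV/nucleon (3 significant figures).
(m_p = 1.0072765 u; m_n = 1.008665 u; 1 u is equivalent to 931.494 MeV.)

Z = 22, so N = A − Z = 48 − 22 = 26.
Total constituent mass: 22 × 1.0072765 + 26 × 1.008665 = 48.3853730 u
Mass defect Δm = 48.3853730 − 47.9359 = 0.4494730 u
Converting to energy: 0.4494730 u × 931.494 MeV/u = 418.681 MeV
Dividing by A = 48 gives 8.723 MeV per nucleon.

8.72 MeV/nucleon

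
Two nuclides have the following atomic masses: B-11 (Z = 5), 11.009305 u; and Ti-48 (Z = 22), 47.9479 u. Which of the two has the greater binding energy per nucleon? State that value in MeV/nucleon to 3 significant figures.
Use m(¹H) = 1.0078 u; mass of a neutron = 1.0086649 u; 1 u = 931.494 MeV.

Ti-48; 8.71 MeV/nucleon

B-11: Σm = 5(1.0078) + 6(1.0086649) = 11.0909894 u; Δm = 0.0816844 u; E_B = 76.089 MeV; E_B/A = 6.917 MeV
Ti-48: Σm = 22(1.0078) + 26(1.0086649) = 48.3968874 u; Δm = 0.4489874 u; E_B = 418.23 MeV; E_B/A = 8.713 MeV
Ti-48 has the higher binding energy per nucleon, so it is the more tightly bound nucleus.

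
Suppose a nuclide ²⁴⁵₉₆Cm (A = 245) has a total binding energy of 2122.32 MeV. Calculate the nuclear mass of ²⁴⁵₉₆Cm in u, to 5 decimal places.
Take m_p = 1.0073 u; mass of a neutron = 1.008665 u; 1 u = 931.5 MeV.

Mass defect = 2122.32 MeV / (931.5 MeV/u) = 2.2783897 u
Constituent mass = 96(1.0073) + 149(1.008665) = 246.991885 u
Nuclear mass = 246.991885 − 2.2783897 = 244.7134953 u ≈ 244.71350 u (to 5 decimal places)

244.71350 u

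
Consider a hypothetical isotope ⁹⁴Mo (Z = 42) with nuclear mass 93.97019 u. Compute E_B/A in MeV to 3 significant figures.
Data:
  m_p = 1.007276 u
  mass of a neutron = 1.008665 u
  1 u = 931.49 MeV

With 42 protons and 52 neutrons (A = 94):
Total constituent mass: 42 × 1.007276 + 52 × 1.008665 = 94.756172 u
Mass defect Δm = 94.756172 − 93.97019 = 0.785982 u
Converting to energy: 0.785982 u × 931.49 MeV/u = 732.134 MeV
BE/A = 732.134 MeV / 94 = 7.789 MeV/nucleon

7.79 MeV/nucleon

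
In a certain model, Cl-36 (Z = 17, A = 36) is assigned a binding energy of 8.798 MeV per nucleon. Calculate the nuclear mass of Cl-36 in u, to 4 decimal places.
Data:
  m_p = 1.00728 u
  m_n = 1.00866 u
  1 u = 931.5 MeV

35.9483 u

Total binding energy = 36 × 8.798 = 316.728 MeV
Mass defect = 316.728 MeV / (931.5 MeV/u) = 0.340019 u
Constituent mass = 17(1.00728) + 19(1.00866) = 36.28830 u
Nuclear mass = 36.28830 − 0.340019 = 35.948281 u ≈ 35.9483 u (to 4 decimal places)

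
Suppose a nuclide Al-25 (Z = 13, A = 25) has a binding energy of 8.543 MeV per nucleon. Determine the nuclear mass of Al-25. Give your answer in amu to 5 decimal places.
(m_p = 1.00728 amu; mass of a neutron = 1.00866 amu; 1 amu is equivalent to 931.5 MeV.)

Total binding energy = 25 × 8.543 = 213.575 MeV
Mass defect = 213.575 MeV / (931.5 MeV/amu) = 0.2292807 amu
Constituent mass = 13(1.00728) + 12(1.00866) = 25.19856 amu
Nuclear mass = 25.19856 − 0.2292807 = 24.9692793 amu ≈ 24.96928 amu (to 5 decimal places)

24.96928 amu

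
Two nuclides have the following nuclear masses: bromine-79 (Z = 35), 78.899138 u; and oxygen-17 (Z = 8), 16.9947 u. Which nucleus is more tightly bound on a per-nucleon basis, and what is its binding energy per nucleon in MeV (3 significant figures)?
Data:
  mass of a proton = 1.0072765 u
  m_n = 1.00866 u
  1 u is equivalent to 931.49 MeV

bromine-79: Σm = 35(1.0072765) + 44(1.00866) = 79.6357175 u; Δm = 0.7365795 u; E_B = 686.12 MeV; E_B/A = 8.685 MeV
oxygen-17: Σm = 8(1.0072765) + 9(1.00866) = 17.1361520 u; Δm = 0.1414520 u; E_B = 131.76 MeV; E_B/A = 7.751 MeV
bromine-79 has the higher binding energy per nucleon, so it is the more tightly bound nucleus.

bromine-79; 8.69 MeV/nucleon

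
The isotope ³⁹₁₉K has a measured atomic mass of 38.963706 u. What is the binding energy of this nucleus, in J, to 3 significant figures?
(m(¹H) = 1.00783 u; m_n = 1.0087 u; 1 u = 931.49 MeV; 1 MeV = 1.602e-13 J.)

Z = 19, so N = A − Z = 39 − 19 = 20.
Total constituent mass: 19 × 1.00783 + 20 × 1.0087 = 39.32277 u
Mass defect Δm = 39.32277 − 38.963706 = 0.359064 u
Converting to energy: 0.359064 u × 931.49 MeV/u = 334.465 MeV
In joules: 334.465 MeV × 1.602e-13 J/MeV = 5.3581e-11 J

5.36e-11 J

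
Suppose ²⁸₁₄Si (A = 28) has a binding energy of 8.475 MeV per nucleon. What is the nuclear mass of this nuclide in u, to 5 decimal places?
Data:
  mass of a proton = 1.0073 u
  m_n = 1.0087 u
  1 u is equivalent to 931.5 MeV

Total binding energy = 28 × 8.475 = 237.300 MeV
Mass defect = 237.300 MeV / (931.5 MeV/u) = 0.2547504 u
Constituent mass = 14(1.0073) + 14(1.0087) = 28.2240 u
Nuclear mass = 28.2240 − 0.2547504 = 27.9692496 u ≈ 27.96925 u (to 5 decimal places)

27.96925 u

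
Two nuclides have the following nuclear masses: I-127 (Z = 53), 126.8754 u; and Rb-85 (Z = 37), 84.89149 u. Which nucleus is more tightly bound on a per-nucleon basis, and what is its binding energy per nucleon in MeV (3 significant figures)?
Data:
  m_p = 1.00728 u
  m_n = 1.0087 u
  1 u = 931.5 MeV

Rb-85; 8.72 MeV/nucleon

I-127: Σm = 53(1.00728) + 74(1.0087) = 128.02964 u; Δm = 1.15424 u; E_B = 1075.2 MeV; E_B/A = 8.466 MeV
Rb-85: Σm = 37(1.00728) + 48(1.0087) = 85.68696 u; Δm = 0.79547 u; E_B = 740.98 MeV; E_B/A = 8.717 MeV
Rb-85 has the higher binding energy per nucleon, so it is the more tightly bound nucleus.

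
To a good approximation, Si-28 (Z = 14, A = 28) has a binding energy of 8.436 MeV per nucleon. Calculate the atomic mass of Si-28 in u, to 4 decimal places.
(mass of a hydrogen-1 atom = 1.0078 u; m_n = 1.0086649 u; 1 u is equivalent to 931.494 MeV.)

27.9769 u

Total binding energy = 28 × 8.436 = 236.208 MeV
Mass defect = 236.208 MeV / (931.494 MeV/u) = 0.253580 u
Constituent mass = 14(1.0078) + 14(1.0086649) = 28.2305086 u
Atomic mass = 28.2305086 − 0.253580 = 27.9769286 u ≈ 27.9769 u (to 4 decimal places)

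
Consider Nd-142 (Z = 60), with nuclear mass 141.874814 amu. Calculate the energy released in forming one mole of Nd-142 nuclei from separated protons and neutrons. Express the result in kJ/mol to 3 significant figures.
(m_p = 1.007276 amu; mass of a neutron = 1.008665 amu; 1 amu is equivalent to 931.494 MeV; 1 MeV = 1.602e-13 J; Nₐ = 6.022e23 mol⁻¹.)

Σm = 60·m_p + 82·m_n = 60.436560 + 82.710530 = 143.147090 amu
The mass defect is 143.147090 − 141.874814 = 1.272276 amu.
Binding energy = Δm·c² = 1.272276 × 931.494 MeV/amu = 1185.12 MeV
Per nucleus in joules: 1185.12 MeV × 1.602e-13 J/MeV = 1.8986e-10 J
Per mole: 1.8986e-10 J × 6.022e23 mol⁻¹ = 1.1433e+14 J/mol

1.14e+11 kJ/mol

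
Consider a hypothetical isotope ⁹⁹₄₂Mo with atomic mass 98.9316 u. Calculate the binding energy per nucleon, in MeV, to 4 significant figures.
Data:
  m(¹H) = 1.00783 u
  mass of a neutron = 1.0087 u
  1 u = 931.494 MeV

Mass of separated nucleons = 42(1.00783) + 57(1.0087) = 42.32886 + 57.4959 = 99.82476 u
Δm = 99.82476 − 98.9316 = 0.89316 u
Converting to energy: 0.89316 u × 931.494 MeV/u = 831.973 MeV
BE/A = 831.973 MeV / 99 = 8.404 MeV/nucleon

8.404 MeV/nucleon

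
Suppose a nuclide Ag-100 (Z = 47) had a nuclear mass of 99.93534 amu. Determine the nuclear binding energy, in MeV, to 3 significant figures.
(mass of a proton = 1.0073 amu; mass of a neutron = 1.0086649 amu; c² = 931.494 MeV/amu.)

808 MeV

Total constituent mass: 47 × 1.0073 + 53 × 1.0086649 = 100.8023397 amu
The mass defect is 100.8023397 − 99.93534 = 0.8669997 amu.
Binding energy = Δm·c² = 0.8669997 × 931.494 MeV/amu = 807.605 MeV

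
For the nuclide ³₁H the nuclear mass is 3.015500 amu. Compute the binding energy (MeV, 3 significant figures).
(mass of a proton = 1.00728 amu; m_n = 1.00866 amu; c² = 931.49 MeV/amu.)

Mass of separated nucleons = 1(1.00728) + 2(1.00866) = 1.00728 + 2.01732 = 3.02460 amu
Δm = 3.02460 − 3.015500 = 0.009100 amu
E_B = 0.009100 × 931.49 = 8.47656 MeV

8.48 MeV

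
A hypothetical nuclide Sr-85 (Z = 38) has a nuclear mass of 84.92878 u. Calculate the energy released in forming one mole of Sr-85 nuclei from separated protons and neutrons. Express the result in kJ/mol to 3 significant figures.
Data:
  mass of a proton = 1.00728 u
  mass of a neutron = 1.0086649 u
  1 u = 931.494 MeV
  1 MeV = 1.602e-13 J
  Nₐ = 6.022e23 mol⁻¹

6.79e+10 kJ/mol

Total constituent mass: 38 × 1.00728 + 47 × 1.0086649 = 85.6838903 u
Δm = 85.6838903 − 84.92878 = 0.7551103 u
Converting to energy: 0.7551103 u × 931.494 MeV/u = 703.381 MeV
Per nucleus in joules: 703.381 MeV × 1.602e-13 J/MeV = 1.1268e-10 J
Per mole: 1.1268e-10 J × 6.022e23 mol⁻¹ = 6.7856e+13 J/mol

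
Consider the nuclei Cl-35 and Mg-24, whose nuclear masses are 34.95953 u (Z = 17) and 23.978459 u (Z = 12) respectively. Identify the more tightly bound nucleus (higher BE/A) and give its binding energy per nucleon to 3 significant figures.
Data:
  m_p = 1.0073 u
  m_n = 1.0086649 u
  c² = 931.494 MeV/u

Cl-35: Σm = 17(1.0073) + 18(1.0086649) = 35.2800682 u; Δm = 0.3205382 u; E_B = 298.58 MeV; E_B/A = 8.531 MeV
Mg-24: Σm = 12(1.0073) + 12(1.0086649) = 24.1915788 u; Δm = 0.2131198 u; E_B = 198.52 MeV; E_B/A = 8.272 MeV
Cl-35 has the higher binding energy per nucleon, so it is the more tightly bound nucleus.

Cl-35; 8.53 MeV/nucleon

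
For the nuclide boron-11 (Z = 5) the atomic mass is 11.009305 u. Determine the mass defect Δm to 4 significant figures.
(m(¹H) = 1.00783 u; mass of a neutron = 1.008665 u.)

Mass of separated nucleons = 5(1.00783) + 6(1.008665) = 5.03915 + 6.051990 = 11.091140 u
Mass defect Δm = 11.091140 − 11.009305 = 0.081835 u

0.08184 u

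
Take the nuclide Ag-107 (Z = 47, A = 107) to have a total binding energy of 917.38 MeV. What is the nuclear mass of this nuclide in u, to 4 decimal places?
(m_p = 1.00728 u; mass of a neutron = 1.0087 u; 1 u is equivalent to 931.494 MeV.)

Mass defect = 917.38 MeV / (931.494 MeV/u) = 0.984848 u
Constituent mass = 47(1.00728) + 60(1.0087) = 107.86416 u
Nuclear mass = 107.86416 − 0.984848 = 106.879312 u ≈ 106.8793 u (to 4 decimal places)

106.8793 u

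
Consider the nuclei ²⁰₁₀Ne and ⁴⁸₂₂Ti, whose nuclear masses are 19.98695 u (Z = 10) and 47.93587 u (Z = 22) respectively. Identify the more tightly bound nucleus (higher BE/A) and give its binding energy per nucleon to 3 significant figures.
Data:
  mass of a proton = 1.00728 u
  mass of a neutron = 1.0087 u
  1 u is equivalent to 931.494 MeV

²⁰₁₀Ne: Σm = 10(1.00728) + 10(1.0087) = 20.15980 u; Δm = 0.17285 u; E_B = 161.009 MeV; E_B/A = 8.050 MeV
⁴⁸₂₂Ti: Σm = 22(1.00728) + 26(1.0087) = 48.38636 u; Δm = 0.45049 u; E_B = 419.63 MeV; E_B/A = 8.742 MeV
⁴⁸₂₂Ti has the higher binding energy per nucleon, so it is the more tightly bound nucleus.

⁴⁸₂₂Ti; 8.74 MeV/nucleon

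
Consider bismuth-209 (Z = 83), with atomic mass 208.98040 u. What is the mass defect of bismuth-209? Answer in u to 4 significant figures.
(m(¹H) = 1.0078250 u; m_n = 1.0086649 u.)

1.761 u

The nucleus contains 83 protons and 209 − 83 = 126 neutrons.
Σm = 83·m(¹H) + 126·m_n = 83.6494750 + 127.0917774 = 210.7412524 u
Mass defect Δm = 210.7412524 − 208.98040 = 1.7608524 u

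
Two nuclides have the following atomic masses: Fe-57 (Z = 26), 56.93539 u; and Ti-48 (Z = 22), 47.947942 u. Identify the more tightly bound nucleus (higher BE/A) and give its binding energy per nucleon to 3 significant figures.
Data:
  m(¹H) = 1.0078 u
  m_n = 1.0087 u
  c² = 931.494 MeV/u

Fe-57; 8.78 MeV/nucleon

Fe-57: Σm = 26(1.0078) + 31(1.0087) = 57.4725 u; Δm = 0.53711 u; E_B = 500.31 MeV; E_B/A = 8.777 MeV
Ti-48: Σm = 22(1.0078) + 26(1.0087) = 48.3978 u; Δm = 0.449858 u; E_B = 419.04 MeV; E_B/A = 8.730 MeV
Fe-57 has the higher binding energy per nucleon, so it is the more tightly bound nucleus.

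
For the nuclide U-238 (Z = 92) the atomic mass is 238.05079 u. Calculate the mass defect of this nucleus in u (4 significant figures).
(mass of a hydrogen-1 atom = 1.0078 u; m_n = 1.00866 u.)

1.931 u

Σm = 92·m(¹H) + 146·m_n = 92.7176 + 147.26436 = 239.98196 u
The mass defect is 239.98196 − 238.05079 = 1.93117 u.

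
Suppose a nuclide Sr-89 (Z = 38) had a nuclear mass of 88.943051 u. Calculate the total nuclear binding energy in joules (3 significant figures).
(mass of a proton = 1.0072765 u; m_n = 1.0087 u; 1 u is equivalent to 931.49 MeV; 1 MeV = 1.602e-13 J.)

Σm = 38·m_p + 51·m_n = 38.2765070 + 51.4437 = 89.7202070 u
The mass defect is 89.7202070 − 88.943051 = 0.7771560 u.
E_B = 0.7771560 × 931.49 = 723.913 MeV
In joules: 723.913 MeV × 1.602e-13 J/MeV = 1.1597e-10 J

1.16e-10 J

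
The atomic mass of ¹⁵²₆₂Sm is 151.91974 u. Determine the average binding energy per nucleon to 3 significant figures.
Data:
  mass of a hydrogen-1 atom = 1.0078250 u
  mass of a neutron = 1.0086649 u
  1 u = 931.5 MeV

With 62 protons and 90 neutrons (A = 152):
Mass of separated nucleons = 62(1.0078250) + 90(1.0086649) = 62.4851500 + 90.7798410 = 153.2649910 u
The mass defect is 153.2649910 − 151.91974 = 1.3452510 u.
Binding energy = Δm·c² = 1.3452510 × 931.5 MeV/u = 1253.10 MeV
Per nucleon: 1253.10 / 152 = 8.244 MeV

8.24 MeV/nucleon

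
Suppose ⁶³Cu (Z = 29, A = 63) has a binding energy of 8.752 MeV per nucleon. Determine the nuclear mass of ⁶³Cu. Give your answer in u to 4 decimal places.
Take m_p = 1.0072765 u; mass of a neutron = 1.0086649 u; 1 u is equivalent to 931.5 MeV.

62.9137 u

Total binding energy = 63 × 8.752 = 551.376 MeV
Mass defect = 551.376 MeV / (931.5 MeV/u) = 0.591923 u
Constituent mass = 29(1.0072765) + 34(1.0086649) = 63.5056251 u
Nuclear mass = 63.5056251 − 0.591923 = 62.9137021 u ≈ 62.9137 u (to 4 decimal places)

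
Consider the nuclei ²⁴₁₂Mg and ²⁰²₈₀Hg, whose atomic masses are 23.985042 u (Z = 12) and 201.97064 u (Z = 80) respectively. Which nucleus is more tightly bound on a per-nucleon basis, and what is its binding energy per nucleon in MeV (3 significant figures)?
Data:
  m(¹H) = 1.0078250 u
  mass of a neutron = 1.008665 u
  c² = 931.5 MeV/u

²⁴₁₂Mg; 8.26 MeV/nucleon

²⁴₁₂Mg: Σm = 12(1.0078250) + 12(1.008665) = 24.1978800 u; Δm = 0.2128380 u; E_B = 198.26 MeV; E_B/A = 8.261 MeV
²⁰²₈₀Hg: Σm = 80(1.0078250) + 122(1.008665) = 203.6831300 u; Δm = 1.7124900 u; E_B = 1595.2 MeV; E_B/A = 7.897 MeV
²⁴₁₂Mg has the higher binding energy per nucleon, so it is the more tightly bound nucleus.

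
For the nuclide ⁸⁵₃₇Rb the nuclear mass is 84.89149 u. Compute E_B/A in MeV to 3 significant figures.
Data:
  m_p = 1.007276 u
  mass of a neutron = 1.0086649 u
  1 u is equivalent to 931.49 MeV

With 37 protons and 48 neutrons (A = 85):
Σm = 37·m_p + 48·m_n = 37.269212 + 48.4159152 = 85.6851272 u
Mass defect Δm = 85.6851272 − 84.89149 = 0.7936372 u
Binding energy = Δm·c² = 0.7936372 × 931.49 MeV/u = 739.265 MeV
Dividing by A = 85 gives 8.697 MeV per nucleon.

8.70 MeV/nucleon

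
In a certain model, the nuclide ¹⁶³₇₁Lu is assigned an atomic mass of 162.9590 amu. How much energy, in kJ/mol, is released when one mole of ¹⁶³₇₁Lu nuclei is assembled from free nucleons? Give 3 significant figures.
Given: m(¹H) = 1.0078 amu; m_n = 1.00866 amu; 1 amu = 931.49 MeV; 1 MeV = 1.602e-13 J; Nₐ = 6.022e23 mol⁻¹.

1.25e+11 kJ/mol

Z = 71, so N = A − Z = 163 − 71 = 92.
Total constituent mass: 71 × 1.0078 + 92 × 1.00866 = 164.35052 amu
The mass defect is 164.35052 − 162.9590 = 1.39152 amu.
E_B = 1.39152 × 931.49 = 1296.19 MeV
Per nucleus in joules: 1296.19 MeV × 1.602e-13 J/MeV = 2.0765e-10 J
Per mole: 2.0765e-10 J × 6.022e23 mol⁻¹ = 1.2505e+14 J/mol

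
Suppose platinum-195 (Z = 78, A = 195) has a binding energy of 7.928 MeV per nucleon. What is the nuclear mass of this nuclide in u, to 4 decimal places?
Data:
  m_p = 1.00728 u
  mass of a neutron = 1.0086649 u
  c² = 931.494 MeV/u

194.9220 u

Total binding energy = 195 × 7.928 = 1545.960 MeV
Mass defect = 1545.960 MeV / (931.494 MeV/u) = 1.659656 u
Constituent mass = 78(1.00728) + 117(1.0086649) = 196.5816333 u
Nuclear mass = 196.5816333 − 1.659656 = 194.9219773 u ≈ 194.9220 u (to 4 decimal places)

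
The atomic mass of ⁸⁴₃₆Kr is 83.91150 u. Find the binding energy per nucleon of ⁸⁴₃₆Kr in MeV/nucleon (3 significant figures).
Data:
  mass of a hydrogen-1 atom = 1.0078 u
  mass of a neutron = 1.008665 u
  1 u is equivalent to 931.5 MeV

8.71 MeV/nucleon

With 36 protons and 48 neutrons (A = 84):
Total constituent mass: 36 × 1.0078 + 48 × 1.008665 = 84.696720 u
The mass defect is 84.696720 − 83.91150 = 0.785220 u.
Binding energy = Δm·c² = 0.785220 × 931.5 MeV/u = 731.432 MeV
Per nucleon: 731.432 / 84 = 8.708 MeV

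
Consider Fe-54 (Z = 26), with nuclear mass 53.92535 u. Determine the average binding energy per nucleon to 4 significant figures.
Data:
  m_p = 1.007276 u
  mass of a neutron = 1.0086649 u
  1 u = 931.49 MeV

Z = 26, so N = A − Z = 54 − 26 = 28.
Total constituent mass: 26 × 1.007276 + 28 × 1.0086649 = 54.4317932 u
The mass defect is 54.4317932 − 53.92535 = 0.5064432 u.
E_B = 0.5064432 × 931.49 = 471.747 MeV
Dividing by A = 54 gives 8.736 MeV per nucleon.

8.736 MeV/nucleon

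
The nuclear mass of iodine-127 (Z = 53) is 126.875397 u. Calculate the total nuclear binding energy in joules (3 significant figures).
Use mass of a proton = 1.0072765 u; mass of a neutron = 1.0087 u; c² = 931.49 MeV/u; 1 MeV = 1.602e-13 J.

The nucleus contains 53 protons and 127 − 53 = 74 neutrons.
Σm = 53·m_p + 74·m_n = 53.3856545 + 74.6438 = 128.0294545 u
Δm = 128.0294545 − 126.875397 = 1.1540575 u
Binding energy = Δm·c² = 1.1540575 × 931.49 MeV/u = 1074.99 MeV
In joules: 1074.99 MeV × 1.602e-13 J/MeV = 1.7221e-10 J

1.72e-10 J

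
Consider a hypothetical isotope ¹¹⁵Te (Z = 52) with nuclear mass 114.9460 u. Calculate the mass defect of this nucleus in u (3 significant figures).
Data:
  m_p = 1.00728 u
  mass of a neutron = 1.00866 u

0.978 u

With 52 protons and 63 neutrons (A = 115):
Mass of separated nucleons = 52(1.00728) + 63(1.00866) = 52.37856 + 63.54558 = 115.92414 u
The mass defect is 115.92414 − 114.9460 = 0.97814 u.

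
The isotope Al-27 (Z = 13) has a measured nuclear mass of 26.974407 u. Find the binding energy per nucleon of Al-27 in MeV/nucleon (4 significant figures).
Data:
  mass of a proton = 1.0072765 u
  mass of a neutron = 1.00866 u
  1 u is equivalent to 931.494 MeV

Total constituent mass: 13 × 1.0072765 + 14 × 1.00866 = 27.2158345 u
Mass defect Δm = 27.2158345 − 26.974407 = 0.2414275 u
E_B = 0.2414275 × 931.494 = 224.888 MeV
BE/A = 224.888 MeV / 27 = 8.329 MeV/nucleon

8.329 MeV/nucleon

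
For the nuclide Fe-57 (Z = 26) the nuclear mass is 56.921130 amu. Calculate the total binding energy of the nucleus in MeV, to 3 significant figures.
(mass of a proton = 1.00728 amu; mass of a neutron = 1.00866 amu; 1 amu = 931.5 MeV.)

500 MeV

Z = 26, so N = A − Z = 57 − 26 = 31.
Σm = 26·m_p + 31·m_n = 26.18928 + 31.26846 = 57.45774 amu
Mass defect Δm = 57.45774 − 56.921130 = 0.536610 amu
E_B = 0.536610 × 931.5 = 499.852 MeV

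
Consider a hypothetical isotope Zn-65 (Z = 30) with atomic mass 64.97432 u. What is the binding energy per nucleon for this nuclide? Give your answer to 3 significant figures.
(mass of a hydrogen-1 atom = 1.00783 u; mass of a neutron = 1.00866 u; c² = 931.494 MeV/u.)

The nucleus contains 30 protons and 65 − 30 = 35 neutrons.
Σm = 30·m(¹H) + 35·m_n = 30.23490 + 35.30310 = 65.53800 u
Δm = 65.53800 − 64.97432 = 0.56368 u
Converting to energy: 0.56368 u × 931.494 MeV/u = 525.065 MeV
Per nucleon: 525.065 / 65 = 8.078 MeV

8.08 MeV/nucleon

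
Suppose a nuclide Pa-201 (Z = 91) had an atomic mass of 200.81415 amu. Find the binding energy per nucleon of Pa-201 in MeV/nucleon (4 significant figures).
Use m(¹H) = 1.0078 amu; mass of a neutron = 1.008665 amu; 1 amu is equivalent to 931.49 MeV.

8.568 MeV/nucleon

The nucleus contains 91 protons and 201 − 91 = 110 neutrons.
Σm = 91·m(¹H) + 110·m_n = 91.7098 + 110.953150 = 202.662950 amu
Mass defect Δm = 202.662950 − 200.81415 = 1.848800 amu
Converting to energy: 1.848800 amu × 931.49 MeV/amu = 1722.14 MeV
Dividing by A = 201 gives 8.568 MeV per nucleon.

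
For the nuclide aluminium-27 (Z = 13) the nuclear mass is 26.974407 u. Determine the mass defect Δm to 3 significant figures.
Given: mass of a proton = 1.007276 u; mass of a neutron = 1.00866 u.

0.241 u

The nucleus contains 13 protons and 27 − 13 = 14 neutrons.
Σm = 13·m_p + 14·m_n = 13.094588 + 14.12124 = 27.215828 u
The mass defect is 27.215828 − 26.974407 = 0.241421 u.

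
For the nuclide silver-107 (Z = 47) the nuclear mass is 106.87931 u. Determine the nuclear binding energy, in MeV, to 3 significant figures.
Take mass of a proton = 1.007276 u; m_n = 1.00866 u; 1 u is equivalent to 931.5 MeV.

The nucleus contains 47 protons and 107 − 47 = 60 neutrons.
Σm = 47·m_p + 60·m_n = 47.341972 + 60.51960 = 107.861572 u
Mass defect Δm = 107.861572 − 106.87931 = 0.982262 u
Binding energy = Δm·c² = 0.982262 × 931.5 MeV/u = 914.977 MeV

915 MeV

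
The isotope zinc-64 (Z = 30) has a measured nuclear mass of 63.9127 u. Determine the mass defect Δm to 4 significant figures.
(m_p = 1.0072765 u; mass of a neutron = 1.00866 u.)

Z = 30, so N = A − Z = 64 − 30 = 34.
Mass of separated nucleons = 30(1.0072765) + 34(1.00866) = 30.2182950 + 34.29444 = 64.5127350 u
Δm = 64.5127350 − 63.9127 = 0.6000350 u

0.6000 u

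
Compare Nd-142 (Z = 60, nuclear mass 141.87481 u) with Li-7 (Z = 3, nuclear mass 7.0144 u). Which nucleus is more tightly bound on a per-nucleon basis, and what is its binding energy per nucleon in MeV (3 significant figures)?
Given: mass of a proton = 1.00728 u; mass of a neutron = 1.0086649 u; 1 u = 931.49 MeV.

Nd-142: Σm = 60(1.00728) + 82(1.0086649) = 143.1473218 u; Δm = 1.2725118 u; E_B = 1185.3 MeV; E_B/A = 8.347 MeV
Li-7: Σm = 3(1.00728) + 4(1.0086649) = 7.0564996 u; Δm = 0.0420996 u; E_B = 39.215 MeV; E_B/A = 5.602 MeV
Nd-142 has the higher binding energy per nucleon, so it is the more tightly bound nucleus.

Nd-142; 8.35 MeV/nucleon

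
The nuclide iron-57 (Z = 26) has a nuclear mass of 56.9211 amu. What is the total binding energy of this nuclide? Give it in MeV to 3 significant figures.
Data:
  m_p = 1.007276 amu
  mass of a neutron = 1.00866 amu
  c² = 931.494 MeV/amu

500 MeV

The nucleus contains 26 protons and 57 − 26 = 31 neutrons.
Total constituent mass: 26 × 1.007276 + 31 × 1.00866 = 57.457636 amu
Δm = 57.457636 − 56.9211 = 0.536536 amu
Converting to energy: 0.536536 amu × 931.494 MeV/amu = 499.780 MeV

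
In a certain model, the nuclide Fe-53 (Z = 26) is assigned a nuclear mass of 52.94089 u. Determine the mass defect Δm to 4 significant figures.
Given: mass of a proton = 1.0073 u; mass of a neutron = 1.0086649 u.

Z = 26, so N = A − Z = 53 − 26 = 27.
Total constituent mass: 26 × 1.0073 + 27 × 1.0086649 = 53.4237523 u
Δm = 53.4237523 − 52.94089 = 0.4828623 u

0.4829 u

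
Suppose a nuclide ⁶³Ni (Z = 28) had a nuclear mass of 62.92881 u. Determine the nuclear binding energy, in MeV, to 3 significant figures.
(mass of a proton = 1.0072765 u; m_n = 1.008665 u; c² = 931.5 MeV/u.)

539 MeV

Z = 28, so N = A − Z = 63 − 28 = 35.
Σm = 28·m_p + 35·m_n = 28.2037420 + 35.303275 = 63.5070170 u
Mass defect Δm = 63.5070170 − 62.92881 = 0.5782070 u
E_B = 0.5782070 × 931.5 = 538.600 MeV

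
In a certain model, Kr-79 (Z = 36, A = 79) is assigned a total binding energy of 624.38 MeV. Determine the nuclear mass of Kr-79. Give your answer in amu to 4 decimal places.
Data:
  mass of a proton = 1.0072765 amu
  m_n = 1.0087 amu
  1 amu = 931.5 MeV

78.9658 amu

Mass defect = 624.38 MeV / (931.5 MeV/amu) = 0.670295 amu
Constituent mass = 36(1.0072765) + 43(1.0087) = 79.6360540 amu
Nuclear mass = 79.6360540 − 0.670295 = 78.9657590 amu ≈ 78.9658 amu (to 4 decimal places)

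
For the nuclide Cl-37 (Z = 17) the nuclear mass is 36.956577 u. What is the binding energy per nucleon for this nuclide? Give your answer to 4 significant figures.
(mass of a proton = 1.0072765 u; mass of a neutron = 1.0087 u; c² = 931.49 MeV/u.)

Σm = 17·m_p + 20·m_n = 17.1237005 + 20.1740 = 37.2977005 u
Mass defect Δm = 37.2977005 − 36.956577 = 0.3411235 u
Binding energy = Δm·c² = 0.3411235 × 931.49 MeV/u = 317.753 MeV
Dividing by A = 37 gives 8.588 MeV per nucleon.

8.588 MeV/nucleon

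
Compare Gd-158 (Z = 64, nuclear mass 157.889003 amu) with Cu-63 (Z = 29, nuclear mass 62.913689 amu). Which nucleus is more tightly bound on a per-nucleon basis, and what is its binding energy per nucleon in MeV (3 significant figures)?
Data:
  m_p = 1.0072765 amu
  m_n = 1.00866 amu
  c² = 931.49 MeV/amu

Cu-63; 8.75 MeV/nucleon

Gd-158: Σm = 64(1.0072765) + 94(1.00866) = 159.2797360 amu; Δm = 1.3907330 amu; E_B = 1295.5 MeV; E_B/A = 8.199 MeV
Cu-63: Σm = 29(1.0072765) + 34(1.00866) = 63.5054585 amu; Δm = 0.5917695 amu; E_B = 551.23 MeV; E_B/A = 8.750 MeV
Cu-63 has the higher binding energy per nucleon, so it is the more tightly bound nucleus.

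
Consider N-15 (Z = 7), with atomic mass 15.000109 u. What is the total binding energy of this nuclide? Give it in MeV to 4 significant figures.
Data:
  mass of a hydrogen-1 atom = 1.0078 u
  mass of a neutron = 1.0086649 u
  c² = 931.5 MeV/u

115.3 MeV

Z = 7, so N = A − Z = 15 − 7 = 8.
Total constituent mass: 7 × 1.0078 + 8 × 1.0086649 = 15.1239192 u
Mass defect Δm = 15.1239192 − 15.000109 = 0.1238102 u
Converting to energy: 0.1238102 u × 931.5 MeV/u = 115.329 MeV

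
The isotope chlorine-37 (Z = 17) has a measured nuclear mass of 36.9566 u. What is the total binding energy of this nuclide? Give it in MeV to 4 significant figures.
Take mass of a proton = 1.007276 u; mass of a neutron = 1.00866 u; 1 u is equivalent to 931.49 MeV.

317.0 MeV

With 17 protons and 20 neutrons (A = 37):
Mass of separated nucleons = 17(1.007276) + 20(1.00866) = 17.123692 + 20.17320 = 37.296892 u
The mass defect is 37.296892 − 36.9566 = 0.340292 u.
E_B = 0.340292 × 931.49 = 316.979 MeV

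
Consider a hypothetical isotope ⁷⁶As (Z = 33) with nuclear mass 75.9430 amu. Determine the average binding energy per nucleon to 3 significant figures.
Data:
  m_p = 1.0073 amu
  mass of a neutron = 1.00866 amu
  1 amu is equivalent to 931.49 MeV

8.22 MeV/nucleon

Total constituent mass: 33 × 1.0073 + 43 × 1.00866 = 76.61328 amu
The mass defect is 76.61328 − 75.9430 = 0.67028 amu.
Binding energy = Δm·c² = 0.67028 × 931.49 MeV/amu = 624.359 MeV
Dividing by A = 76 gives 8.215 MeV per nucleon.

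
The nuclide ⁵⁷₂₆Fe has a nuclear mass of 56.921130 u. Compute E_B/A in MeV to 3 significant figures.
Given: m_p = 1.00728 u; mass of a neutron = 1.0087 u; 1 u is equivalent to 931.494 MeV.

Total constituent mass: 26 × 1.00728 + 31 × 1.0087 = 57.45898 u
Mass defect Δm = 57.45898 − 56.921130 = 0.537850 u
Converting to energy: 0.537850 u × 931.494 MeV/u = 501.004 MeV
Per nucleon: 501.004 / 57 = 8.790 MeV

8.79 MeV/nucleon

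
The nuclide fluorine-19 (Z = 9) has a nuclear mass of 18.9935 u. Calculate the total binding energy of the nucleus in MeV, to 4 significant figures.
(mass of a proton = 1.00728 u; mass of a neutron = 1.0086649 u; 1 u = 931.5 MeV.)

The nucleus contains 9 protons and 19 − 9 = 10 neutrons.
Total constituent mass: 9 × 1.00728 + 10 × 1.0086649 = 19.1521690 u
Mass defect Δm = 19.1521690 − 18.9935 = 0.1586690 u
Binding energy = Δm·c² = 0.1586690 × 931.5 MeV/u = 147.800 MeV

147.8 MeV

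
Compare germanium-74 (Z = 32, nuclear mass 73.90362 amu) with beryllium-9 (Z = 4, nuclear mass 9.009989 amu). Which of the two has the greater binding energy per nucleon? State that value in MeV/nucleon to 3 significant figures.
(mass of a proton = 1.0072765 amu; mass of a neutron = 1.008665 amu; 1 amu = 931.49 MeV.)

germanium-74; 8.73 MeV/nucleon

germanium-74: Σm = 32(1.0072765) + 42(1.008665) = 74.5967780 amu; Δm = 0.6931580 amu; E_B = 645.67 MeV; E_B/A = 8.725 MeV
beryllium-9: Σm = 4(1.0072765) + 5(1.008665) = 9.0724310 amu; Δm = 0.0624420 amu; E_B = 58.164 MeV; E_B/A = 6.463 MeV
germanium-74 has the higher binding energy per nucleon, so it is the more tightly bound nucleus.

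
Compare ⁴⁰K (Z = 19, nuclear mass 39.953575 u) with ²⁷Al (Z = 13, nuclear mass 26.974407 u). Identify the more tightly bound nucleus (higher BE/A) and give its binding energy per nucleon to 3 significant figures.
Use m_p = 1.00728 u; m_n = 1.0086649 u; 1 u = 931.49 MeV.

⁴⁰K: Σm = 19(1.00728) + 21(1.0086649) = 40.3202829 u; Δm = 0.3667079 u; E_B = 341.58 MeV; E_B/A = 8.540 MeV
²⁷Al: Σm = 13(1.00728) + 14(1.0086649) = 27.2159486 u; Δm = 0.2415416 u; E_B = 224.99 MeV; E_B/A = 8.333 MeV
⁴⁰K has the higher binding energy per nucleon, so it is the more tightly bound nucleus.

⁴⁰K; 8.54 MeV/nucleon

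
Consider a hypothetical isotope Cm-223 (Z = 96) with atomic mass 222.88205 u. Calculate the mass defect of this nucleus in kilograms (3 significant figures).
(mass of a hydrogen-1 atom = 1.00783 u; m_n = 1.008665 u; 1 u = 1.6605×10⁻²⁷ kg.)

3.27e-27 kg

With 96 protons and 127 neutrons (A = 223):
Σm = 96·m(¹H) + 127·m_n = 96.75168 + 128.100455 = 224.852135 u
Δm = 224.852135 − 222.88205 = 1.970085 u
In SI units: 1.970085 u × 1.6605×10⁻²⁷ kg/u = 3.2713e-27 kg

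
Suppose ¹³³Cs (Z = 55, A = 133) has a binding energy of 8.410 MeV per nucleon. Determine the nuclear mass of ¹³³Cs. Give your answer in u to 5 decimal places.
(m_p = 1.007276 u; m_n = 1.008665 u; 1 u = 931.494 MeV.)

132.87526 u

Total binding energy = 133 × 8.410 = 1118.530 MeV
Mass defect = 1118.530 MeV / (931.494 MeV/u) = 1.2007914 u
Constituent mass = 55(1.007276) + 78(1.008665) = 134.076050 u
Nuclear mass = 134.076050 − 1.2007914 = 132.8752586 u ≈ 132.87526 u (to 5 decimal places)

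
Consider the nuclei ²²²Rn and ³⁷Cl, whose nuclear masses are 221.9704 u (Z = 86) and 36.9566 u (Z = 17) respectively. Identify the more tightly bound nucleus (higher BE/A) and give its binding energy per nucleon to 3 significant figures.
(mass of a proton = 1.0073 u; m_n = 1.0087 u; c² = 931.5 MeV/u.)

³⁷Cl; 8.60 MeV/nucleon

²²²Rn: Σm = 86(1.0073) + 136(1.0087) = 223.8110 u; Δm = 1.8406 u; E_B = 1714.5 MeV; E_B/A = 7.723 MeV
³⁷Cl: Σm = 17(1.0073) + 20(1.0087) = 37.2981 u; Δm = 0.3415 u; E_B = 318.107 MeV; E_B/A = 8.597 MeV
³⁷Cl has the higher binding energy per nucleon, so it is the more tightly bound nucleus.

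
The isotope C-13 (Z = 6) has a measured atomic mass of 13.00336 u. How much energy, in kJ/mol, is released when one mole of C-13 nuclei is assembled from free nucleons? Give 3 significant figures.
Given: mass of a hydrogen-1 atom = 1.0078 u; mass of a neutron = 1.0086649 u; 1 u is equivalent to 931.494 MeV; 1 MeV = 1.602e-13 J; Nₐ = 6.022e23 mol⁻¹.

Z = 6, so N = A − Z = 13 − 6 = 7.
Σm = 6·m(¹H) + 7·m_n = 6.0468 + 7.0606543 = 13.1074543 u
Mass defect Δm = 13.1074543 − 13.00336 = 0.1040943 u
Binding energy = Δm·c² = 0.1040943 × 931.494 MeV/u = 96.9632 MeV
Per nucleus in joules: 96.9632 MeV × 1.602e-13 J/MeV = 1.5534e-11 J
Per mole: 1.5534e-11 J × 6.022e23 mol⁻¹ = 9.3546e+12 J/mol

9.35e+09 kJ/mol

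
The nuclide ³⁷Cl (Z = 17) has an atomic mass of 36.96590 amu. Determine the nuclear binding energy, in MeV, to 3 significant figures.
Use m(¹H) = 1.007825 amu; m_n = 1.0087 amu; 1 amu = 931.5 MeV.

318 MeV

Total constituent mass: 17 × 1.007825 + 20 × 1.0087 = 37.307025 amu
Δm = 37.307025 − 36.96590 = 0.341125 amu
Binding energy = Δm·c² = 0.341125 × 931.5 MeV/amu = 317.758 MeV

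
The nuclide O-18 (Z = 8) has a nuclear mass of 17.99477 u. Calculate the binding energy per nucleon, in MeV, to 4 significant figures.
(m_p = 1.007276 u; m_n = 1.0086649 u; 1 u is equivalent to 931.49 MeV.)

7.767 MeV/nucleon

Z = 8, so N = A − Z = 18 − 8 = 10.
Total constituent mass: 8 × 1.007276 + 10 × 1.0086649 = 18.1448570 u
The mass defect is 18.1448570 − 17.99477 = 0.1500870 u.
E_B = 0.1500870 × 931.49 = 139.805 MeV
Per nucleon: 139.805 / 18 = 7.767 MeV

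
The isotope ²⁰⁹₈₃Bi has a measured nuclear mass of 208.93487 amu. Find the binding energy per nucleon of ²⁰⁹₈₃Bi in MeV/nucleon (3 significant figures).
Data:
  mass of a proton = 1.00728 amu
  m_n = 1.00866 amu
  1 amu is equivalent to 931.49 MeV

Σm = 83·m_p + 126·m_n = 83.60424 + 127.09116 = 210.69540 amu
The mass defect is 210.69540 − 208.93487 = 1.76053 amu.
Binding energy = Δm·c² = 1.76053 × 931.49 MeV/amu = 1639.916 MeV
BE/A = 1639.916 MeV / 209 = 7.846 MeV/nucleon

7.85 MeV/nucleon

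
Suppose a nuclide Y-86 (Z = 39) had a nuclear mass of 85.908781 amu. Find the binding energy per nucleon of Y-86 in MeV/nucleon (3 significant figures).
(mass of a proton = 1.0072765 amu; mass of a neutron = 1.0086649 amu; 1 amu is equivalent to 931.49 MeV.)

Z = 39, so N = A − Z = 86 − 39 = 47.
Σm = 39·m_p + 47·m_n = 39.2837835 + 47.4072503 = 86.6910338 amu
The mass defect is 86.6910338 − 85.908781 = 0.7822528 amu.
E_B = 0.7822528 × 931.49 = 728.661 MeV
Per nucleon: 728.661 / 86 = 8.473 MeV

8.47 MeV/nucleon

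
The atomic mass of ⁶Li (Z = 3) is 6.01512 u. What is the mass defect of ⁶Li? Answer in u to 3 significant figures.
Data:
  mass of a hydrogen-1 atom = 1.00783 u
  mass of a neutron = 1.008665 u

0.0344 u

With 3 protons and 3 neutrons (A = 6):
Σm = 3·m(¹H) + 3·m_n = 3.02349 + 3.025995 = 6.049485 u
Mass defect Δm = 6.049485 − 6.01512 = 0.034365 u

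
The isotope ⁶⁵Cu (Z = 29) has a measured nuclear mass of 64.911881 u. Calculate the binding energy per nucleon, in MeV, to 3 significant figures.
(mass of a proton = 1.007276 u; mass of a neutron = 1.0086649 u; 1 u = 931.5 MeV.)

The nucleus contains 29 protons and 65 − 29 = 36 neutrons.
Total constituent mass: 29 × 1.007276 + 36 × 1.0086649 = 65.5229404 u
Δm = 65.5229404 − 64.911881 = 0.6110594 u
Converting to energy: 0.6110594 u × 931.5 MeV/u = 569.202 MeV
Dividing by A = 65 gives 8.757 MeV per nucleon.

8.76 MeV/nucleon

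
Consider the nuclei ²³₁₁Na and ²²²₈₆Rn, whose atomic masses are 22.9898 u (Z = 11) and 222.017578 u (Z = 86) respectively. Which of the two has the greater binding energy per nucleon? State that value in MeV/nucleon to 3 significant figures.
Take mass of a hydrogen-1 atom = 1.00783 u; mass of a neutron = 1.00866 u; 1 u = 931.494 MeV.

²³₁₁Na; 8.11 MeV/nucleon

²³₁₁Na: Σm = 11(1.00783) + 12(1.00866) = 23.19005 u; Δm = 0.20025 u; E_B = 186.53 MeV; E_B/A = 8.110 MeV
²²²₈₆Rn: Σm = 86(1.00783) + 136(1.00866) = 223.85114 u; Δm = 1.833562 u; E_B = 1707.95 MeV; E_B/A = 7.693 MeV
²³₁₁Na has the higher binding energy per nucleon, so it is the more tightly bound nucleus.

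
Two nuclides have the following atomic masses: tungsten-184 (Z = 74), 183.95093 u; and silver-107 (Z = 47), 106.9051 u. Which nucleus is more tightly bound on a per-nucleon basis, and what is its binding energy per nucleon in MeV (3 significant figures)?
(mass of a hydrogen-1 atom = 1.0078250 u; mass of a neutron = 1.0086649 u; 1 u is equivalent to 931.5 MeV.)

silver-107; 8.55 MeV/nucleon

tungsten-184: Σm = 74(1.0078250) + 110(1.0086649) = 185.5321890 u; Δm = 1.5812590 u; E_B = 1472.9 MeV; E_B/A = 8.005 MeV
silver-107: Σm = 47(1.0078250) + 60(1.0086649) = 107.8876690 u; Δm = 0.9825690 u; E_B = 915.26 MeV; E_B/A = 8.554 MeV
silver-107 has the higher binding energy per nucleon, so it is the more tightly bound nucleus.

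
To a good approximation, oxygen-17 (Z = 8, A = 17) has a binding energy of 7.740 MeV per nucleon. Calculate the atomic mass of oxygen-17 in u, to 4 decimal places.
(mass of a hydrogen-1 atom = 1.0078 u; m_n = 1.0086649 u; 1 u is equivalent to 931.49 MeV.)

16.9991 u

Total binding energy = 17 × 7.740 = 131.580 MeV
Mass defect = 131.580 MeV / (931.49 MeV/u) = 0.141258 u
Constituent mass = 8(1.0078) + 9(1.0086649) = 17.1403841 u
Atomic mass = 17.1403841 − 0.141258 = 16.9991261 u ≈ 16.9991 u (to 4 decimal places)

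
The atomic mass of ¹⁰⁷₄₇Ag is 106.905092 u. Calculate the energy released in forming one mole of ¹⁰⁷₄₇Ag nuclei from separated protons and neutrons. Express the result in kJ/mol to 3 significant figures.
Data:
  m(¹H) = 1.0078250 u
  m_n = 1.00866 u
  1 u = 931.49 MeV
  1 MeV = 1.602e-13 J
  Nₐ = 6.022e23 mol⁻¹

Mass of separated nucleons = 47(1.0078250) + 60(1.00866) = 47.3677750 + 60.51960 = 107.8873750 u
Δm = 107.8873750 − 106.905092 = 0.9822830 u
Binding energy = Δm·c² = 0.9822830 × 931.49 MeV/u = 914.987 MeV
Per nucleus in joules: 914.987 MeV × 1.602e-13 J/MeV = 1.4658e-10 J
Per mole: 1.4658e-10 J × 6.022e23 mol⁻¹ = 8.8270e+13 J/mol

8.83e+10 kJ/mol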